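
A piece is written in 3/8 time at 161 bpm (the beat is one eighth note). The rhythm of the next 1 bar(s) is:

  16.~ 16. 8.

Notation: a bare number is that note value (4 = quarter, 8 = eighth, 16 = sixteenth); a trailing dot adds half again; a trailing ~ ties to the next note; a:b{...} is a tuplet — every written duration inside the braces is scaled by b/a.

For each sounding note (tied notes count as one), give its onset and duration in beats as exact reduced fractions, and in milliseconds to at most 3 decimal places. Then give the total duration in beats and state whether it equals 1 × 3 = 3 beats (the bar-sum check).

1) 0.0ms=0b +559.006ms=3/2b
2) 559.006ms=3/2b +559.006ms=3/2b
Σ=3b of 3 (161bpm 3/8) — PASS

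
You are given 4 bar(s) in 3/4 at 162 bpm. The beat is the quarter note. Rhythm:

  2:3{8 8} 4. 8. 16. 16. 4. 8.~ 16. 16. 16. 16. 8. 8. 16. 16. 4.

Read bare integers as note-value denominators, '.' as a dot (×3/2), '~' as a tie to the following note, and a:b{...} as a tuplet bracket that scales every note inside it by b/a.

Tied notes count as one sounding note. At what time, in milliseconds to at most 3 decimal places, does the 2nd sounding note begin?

1. 0.0ms @ 0 + 277.778ms (3/4)
2. 277.778ms @ 3/4 + 277.778ms (3/4)
3. 555.556ms @ 3/2 + 555.556ms (3/2)
4. 1111.111ms @ 3 + 277.778ms (3/4)
5. 1388.889ms @ 15/4 + 138.889ms (3/8)
6. 1527.778ms @ 33/8 + 138.889ms (3/8)
7. 1666.667ms @ 9/2 + 555.556ms (3/2)
8. 2222.222ms @ 6 + 416.667ms (9/8)
9. 2638.889ms @ 57/8 + 138.889ms (3/8)
10. 2777.778ms @ 15/2 + 138.889ms (3/8)
11. 2916.667ms @ 63/8 + 138.889ms (3/8)
12. 3055.556ms @ 33/4 + 277.778ms (3/4)
13. 3333.333ms @ 9 + 277.778ms (3/4)
14. 3611.111ms @ 39/4 + 138.889ms (3/8)
15. 3750.0ms @ 81/8 + 138.889ms (3/8)
16. 3888.889ms @ 21/2 + 555.556ms (3/2)

note 2 onset = 3/4b = 277.778ms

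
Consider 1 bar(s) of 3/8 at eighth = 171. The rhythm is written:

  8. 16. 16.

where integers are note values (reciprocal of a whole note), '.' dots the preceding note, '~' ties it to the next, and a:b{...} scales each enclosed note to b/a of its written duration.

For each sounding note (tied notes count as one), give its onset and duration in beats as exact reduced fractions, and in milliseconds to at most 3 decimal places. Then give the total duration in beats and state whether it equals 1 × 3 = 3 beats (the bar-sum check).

1) 0.0ms=0b +526.316ms=3/2b
2) 526.316ms=3/2b +263.158ms=3/4b
3) 789.474ms=9/4b +263.158ms=3/4b
Σ=3b of 3 (171bpm 3/8) — PASS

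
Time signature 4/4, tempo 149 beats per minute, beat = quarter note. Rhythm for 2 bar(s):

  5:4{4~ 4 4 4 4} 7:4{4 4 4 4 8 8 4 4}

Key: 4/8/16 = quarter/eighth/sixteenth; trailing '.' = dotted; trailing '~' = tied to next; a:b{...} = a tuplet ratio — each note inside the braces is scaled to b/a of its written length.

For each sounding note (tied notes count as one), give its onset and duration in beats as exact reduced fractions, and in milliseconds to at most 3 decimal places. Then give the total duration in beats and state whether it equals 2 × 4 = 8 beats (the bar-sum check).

1) 0.0ms=0b +644.295ms=8/5b
2) 644.295ms=8/5b +322.148ms=4/5b
3) 966.443ms=12/5b +322.148ms=4/5b
4) 1288.591ms=16/5b +322.148ms=4/5b
5) 1610.738ms=4b +230.105ms=4/7b
6) 1840.844ms=32/7b +230.105ms=4/7b
7) 2070.949ms=36/7b +230.105ms=4/7b
8) 2301.055ms=40/7b +230.105ms=4/7b
9) 2531.16ms=44/7b +115.053ms=2/7b
10) 2646.213ms=46/7b +115.053ms=2/7b
11) 2761.266ms=48/7b +230.105ms=4/7b
12) 2991.371ms=52/7b +230.105ms=4/7b
Σ=8b of 8 (149bpm 4/4) — PASS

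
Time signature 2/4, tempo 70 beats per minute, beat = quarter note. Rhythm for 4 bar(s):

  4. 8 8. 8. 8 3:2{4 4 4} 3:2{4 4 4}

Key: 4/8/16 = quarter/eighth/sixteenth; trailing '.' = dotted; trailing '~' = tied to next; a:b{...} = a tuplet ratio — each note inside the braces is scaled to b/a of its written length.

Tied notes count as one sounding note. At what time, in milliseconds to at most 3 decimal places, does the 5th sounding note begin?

note 5 onset = 7/2b = 3000.0ms

1. 0.0ms @ 0 + 1285.714ms (3/2)
2. 1285.714ms @ 3/2 + 428.571ms (1/2)
3. 1714.286ms @ 2 + 642.857ms (3/4)
4. 2357.143ms @ 11/4 + 642.857ms (3/4)
5. 3000.0ms @ 7/2 + 428.571ms (1/2)
6. 3428.571ms @ 4 + 571.429ms (2/3)
7. 4000.0ms @ 14/3 + 571.429ms (2/3)
8. 4571.429ms @ 16/3 + 571.429ms (2/3)
9. 5142.857ms @ 6 + 571.429ms (2/3)
10. 5714.286ms @ 20/3 + 571.429ms (2/3)
11. 6285.714ms @ 22/3 + 571.429ms (2/3)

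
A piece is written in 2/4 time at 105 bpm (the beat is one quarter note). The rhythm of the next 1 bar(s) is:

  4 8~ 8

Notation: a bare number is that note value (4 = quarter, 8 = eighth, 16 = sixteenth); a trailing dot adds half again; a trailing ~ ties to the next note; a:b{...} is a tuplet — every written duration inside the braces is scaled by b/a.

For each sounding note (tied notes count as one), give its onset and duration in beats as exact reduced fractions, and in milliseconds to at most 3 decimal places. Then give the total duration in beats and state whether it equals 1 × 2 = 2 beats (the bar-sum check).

1) 0.0ms=0b +571.429ms=1b
2) 571.429ms=1b +571.429ms=1b
Σ=2b of 2 (105bpm 2/4) — PASS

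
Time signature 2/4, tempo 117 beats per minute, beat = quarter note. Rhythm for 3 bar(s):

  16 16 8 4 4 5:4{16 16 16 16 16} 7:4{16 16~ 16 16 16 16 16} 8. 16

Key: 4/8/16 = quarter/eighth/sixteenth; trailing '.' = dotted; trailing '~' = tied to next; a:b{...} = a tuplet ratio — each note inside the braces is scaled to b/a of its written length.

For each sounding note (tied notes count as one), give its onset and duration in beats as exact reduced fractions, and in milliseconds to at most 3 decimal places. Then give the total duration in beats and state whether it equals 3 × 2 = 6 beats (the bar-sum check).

1) 0.0ms=0b +128.205ms=1/4b
2) 128.205ms=1/4b +128.205ms=1/4b
3) 256.41ms=1/2b +256.41ms=1/2b
4) 512.821ms=1b +512.821ms=1b
5) 1025.641ms=2b +512.821ms=1b
6) 1538.462ms=3b +102.564ms=1/5b
7) 1641.026ms=16/5b +102.564ms=1/5b
8) 1743.59ms=17/5b +102.564ms=1/5b
9) 1846.154ms=18/5b +102.564ms=1/5b
10) 1948.718ms=19/5b +102.564ms=1/5b
11) 2051.282ms=4b +73.26ms=1/7b
12) 2124.542ms=29/7b +146.52ms=2/7b
13) 2271.062ms=31/7b +73.26ms=1/7b
14) 2344.322ms=32/7b +73.26ms=1/7b
15) 2417.582ms=33/7b +73.26ms=1/7b
16) 2490.842ms=34/7b +73.26ms=1/7b
17) 2564.103ms=5b +384.615ms=3/4b
18) 2948.718ms=23/4b +128.205ms=1/4b
Σ=6b of 6 (117bpm 2/4) — PASS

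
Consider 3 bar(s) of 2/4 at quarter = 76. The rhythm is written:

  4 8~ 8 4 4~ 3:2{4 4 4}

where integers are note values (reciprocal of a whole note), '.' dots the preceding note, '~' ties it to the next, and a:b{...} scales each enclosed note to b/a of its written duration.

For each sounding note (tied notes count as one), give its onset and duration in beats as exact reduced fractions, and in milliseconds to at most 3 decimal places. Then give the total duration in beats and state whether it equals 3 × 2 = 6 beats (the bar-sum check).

1) 0.0ms=0b +789.474ms=1b
2) 789.474ms=1b +789.474ms=1b
3) 1578.947ms=2b +789.474ms=1b
4) 2368.421ms=3b +1315.789ms=5/3b
5) 3684.211ms=14/3b +526.316ms=2/3b
6) 4210.526ms=16/3b +526.316ms=2/3b
Σ=6b of 6 (76bpm 2/4) — PASS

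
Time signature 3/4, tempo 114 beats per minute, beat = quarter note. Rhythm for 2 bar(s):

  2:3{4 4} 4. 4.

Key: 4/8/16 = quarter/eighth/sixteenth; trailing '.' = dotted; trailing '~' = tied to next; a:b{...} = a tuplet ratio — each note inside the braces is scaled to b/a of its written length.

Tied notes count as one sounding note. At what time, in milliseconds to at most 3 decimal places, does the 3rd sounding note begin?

1. 0.0ms @ 0 + 789.474ms (3/2)
2. 789.474ms @ 3/2 + 789.474ms (3/2)
3. 1578.947ms @ 3 + 789.474ms (3/2)
4. 2368.421ms @ 9/2 + 789.474ms (3/2)

note 3 onset = 3b = 1578.947ms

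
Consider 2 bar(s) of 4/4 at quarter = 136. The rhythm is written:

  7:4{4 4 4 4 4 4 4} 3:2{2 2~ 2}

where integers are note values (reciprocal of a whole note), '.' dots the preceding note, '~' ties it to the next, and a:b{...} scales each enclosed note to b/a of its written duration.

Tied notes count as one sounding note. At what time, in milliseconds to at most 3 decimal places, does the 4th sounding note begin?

1. 0.0ms @ 0 + 252.101ms (4/7)
2. 252.101ms @ 4/7 + 252.101ms (4/7)
3. 504.202ms @ 8/7 + 252.101ms (4/7)
4. 756.303ms @ 12/7 + 252.101ms (4/7)
5. 1008.403ms @ 16/7 + 252.101ms (4/7)
6. 1260.504ms @ 20/7 + 252.101ms (4/7)
7. 1512.605ms @ 24/7 + 252.101ms (4/7)
8. 1764.706ms @ 4 + 588.235ms (4/3)
9. 2352.941ms @ 16/3 + 1176.471ms (8/3)

note 4 onset = 12/7b = 756.303ms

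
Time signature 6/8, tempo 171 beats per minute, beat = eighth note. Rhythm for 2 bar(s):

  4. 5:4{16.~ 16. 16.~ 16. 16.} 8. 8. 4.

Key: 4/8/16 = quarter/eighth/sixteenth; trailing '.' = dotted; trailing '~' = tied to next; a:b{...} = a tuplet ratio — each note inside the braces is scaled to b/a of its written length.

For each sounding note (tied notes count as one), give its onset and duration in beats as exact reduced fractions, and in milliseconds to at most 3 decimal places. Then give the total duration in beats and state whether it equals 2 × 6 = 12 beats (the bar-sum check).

1) 0.0ms=0b +1052.632ms=3b
2) 1052.632ms=3b +421.053ms=6/5b
3) 1473.684ms=21/5b +421.053ms=6/5b
4) 1894.737ms=27/5b +210.526ms=3/5b
5) 2105.263ms=6b +526.316ms=3/2b
6) 2631.579ms=15/2b +526.316ms=3/2b
7) 3157.895ms=9b +1052.632ms=3b
Σ=12b of 12 (171bpm 6/8) — PASS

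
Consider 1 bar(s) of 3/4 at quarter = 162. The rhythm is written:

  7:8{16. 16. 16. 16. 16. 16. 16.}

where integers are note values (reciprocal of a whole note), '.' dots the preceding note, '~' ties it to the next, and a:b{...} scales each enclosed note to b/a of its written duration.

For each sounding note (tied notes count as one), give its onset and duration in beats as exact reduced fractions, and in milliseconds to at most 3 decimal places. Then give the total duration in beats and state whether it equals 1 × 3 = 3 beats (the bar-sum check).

1) 0.0ms=0b +158.73ms=3/7b
2) 158.73ms=3/7b +158.73ms=3/7b
3) 317.46ms=6/7b +158.73ms=3/7b
4) 476.19ms=9/7b +158.73ms=3/7b
5) 634.921ms=12/7b +158.73ms=3/7b
6) 793.651ms=15/7b +158.73ms=3/7b
7) 952.381ms=18/7b +158.73ms=3/7b
Σ=3b of 3 (162bpm 3/4) — PASS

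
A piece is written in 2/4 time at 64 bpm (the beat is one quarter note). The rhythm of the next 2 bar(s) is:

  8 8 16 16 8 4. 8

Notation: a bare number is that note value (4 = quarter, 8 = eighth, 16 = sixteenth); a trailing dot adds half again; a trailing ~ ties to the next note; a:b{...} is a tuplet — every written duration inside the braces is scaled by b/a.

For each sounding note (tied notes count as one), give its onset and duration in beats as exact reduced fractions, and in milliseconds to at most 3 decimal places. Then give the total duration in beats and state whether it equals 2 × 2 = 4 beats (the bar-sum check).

1) 0.0ms=0b +468.75ms=1/2b
2) 468.75ms=1/2b +468.75ms=1/2b
3) 937.5ms=1b +234.375ms=1/4b
4) 1171.875ms=5/4b +234.375ms=1/4b
5) 1406.25ms=3/2b +468.75ms=1/2b
6) 1875.0ms=2b +1406.25ms=3/2b
7) 3281.25ms=7/2b +468.75ms=1/2b
Σ=4b of 4 (64bpm 2/4) — PASS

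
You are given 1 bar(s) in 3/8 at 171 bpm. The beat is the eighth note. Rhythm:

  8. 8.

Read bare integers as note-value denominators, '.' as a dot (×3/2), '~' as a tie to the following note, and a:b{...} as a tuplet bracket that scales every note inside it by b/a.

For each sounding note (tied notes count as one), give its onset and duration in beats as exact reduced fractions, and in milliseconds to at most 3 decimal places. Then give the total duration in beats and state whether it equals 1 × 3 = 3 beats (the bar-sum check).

1) 0.0ms=0b +526.316ms=3/2b
2) 526.316ms=3/2b +526.316ms=3/2b
Σ=3b of 3 (171bpm 3/8) — PASS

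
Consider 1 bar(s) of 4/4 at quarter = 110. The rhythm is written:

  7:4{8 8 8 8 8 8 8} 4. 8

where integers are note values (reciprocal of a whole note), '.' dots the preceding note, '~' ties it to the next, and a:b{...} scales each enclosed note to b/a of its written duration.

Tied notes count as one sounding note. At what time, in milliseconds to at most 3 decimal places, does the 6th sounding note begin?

1. 0.0ms @ 0 + 155.844ms (2/7)
2. 155.844ms @ 2/7 + 155.844ms (2/7)
3. 311.688ms @ 4/7 + 155.844ms (2/7)
4. 467.532ms @ 6/7 + 155.844ms (2/7)
5. 623.377ms @ 8/7 + 155.844ms (2/7)
6. 779.221ms @ 10/7 + 155.844ms (2/7)
7. 935.065ms @ 12/7 + 155.844ms (2/7)
8. 1090.909ms @ 2 + 818.182ms (3/2)
9. 1909.091ms @ 7/2 + 272.727ms (1/2)

note 6 onset = 10/7b = 779.221ms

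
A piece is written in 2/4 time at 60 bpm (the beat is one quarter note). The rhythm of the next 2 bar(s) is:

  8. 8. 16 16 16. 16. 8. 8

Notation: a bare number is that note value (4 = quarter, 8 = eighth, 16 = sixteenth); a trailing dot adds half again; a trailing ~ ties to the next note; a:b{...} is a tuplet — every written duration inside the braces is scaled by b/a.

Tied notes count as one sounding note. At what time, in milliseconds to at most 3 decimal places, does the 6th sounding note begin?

1. 0.0ms @ 0 + 750.0ms (3/4)
2. 750.0ms @ 3/4 + 750.0ms (3/4)
3. 1500.0ms @ 3/2 + 250.0ms (1/4)
4. 1750.0ms @ 7/4 + 250.0ms (1/4)
5. 2000.0ms @ 2 + 375.0ms (3/8)
6. 2375.0ms @ 19/8 + 375.0ms (3/8)
7. 2750.0ms @ 11/4 + 750.0ms (3/4)
8. 3500.0ms @ 7/2 + 500.0ms (1/2)

note 6 onset = 19/8b = 2375.0ms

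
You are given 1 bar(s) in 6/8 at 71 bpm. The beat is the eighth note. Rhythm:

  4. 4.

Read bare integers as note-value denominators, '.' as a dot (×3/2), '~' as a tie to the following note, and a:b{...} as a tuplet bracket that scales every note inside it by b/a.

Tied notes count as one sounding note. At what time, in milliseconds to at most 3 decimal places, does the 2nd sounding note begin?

note 2 onset = 3b = 2535.211ms

1. 0.0ms @ 0 + 2535.211ms (3)
2. 2535.211ms @ 3 + 2535.211ms (3)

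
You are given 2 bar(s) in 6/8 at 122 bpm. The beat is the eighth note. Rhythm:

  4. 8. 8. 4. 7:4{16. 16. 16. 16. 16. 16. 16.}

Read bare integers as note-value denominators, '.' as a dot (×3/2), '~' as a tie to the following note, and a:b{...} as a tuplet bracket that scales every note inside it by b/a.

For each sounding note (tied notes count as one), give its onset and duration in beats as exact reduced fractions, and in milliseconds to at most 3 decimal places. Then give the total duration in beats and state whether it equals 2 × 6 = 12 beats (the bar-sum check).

1) 0.0ms=0b +1475.41ms=3b
2) 1475.41ms=3b +737.705ms=3/2b
3) 2213.115ms=9/2b +737.705ms=3/2b
4) 2950.82ms=6b +1475.41ms=3b
5) 4426.23ms=9b +210.773ms=3/7b
6) 4637.002ms=66/7b +210.773ms=3/7b
7) 4847.775ms=69/7b +210.773ms=3/7b
8) 5058.548ms=72/7b +210.773ms=3/7b
9) 5269.321ms=75/7b +210.773ms=3/7b
10) 5480.094ms=78/7b +210.773ms=3/7b
11) 5690.867ms=81/7b +210.773ms=3/7b
Σ=12b of 12 (122bpm 6/8) — PASS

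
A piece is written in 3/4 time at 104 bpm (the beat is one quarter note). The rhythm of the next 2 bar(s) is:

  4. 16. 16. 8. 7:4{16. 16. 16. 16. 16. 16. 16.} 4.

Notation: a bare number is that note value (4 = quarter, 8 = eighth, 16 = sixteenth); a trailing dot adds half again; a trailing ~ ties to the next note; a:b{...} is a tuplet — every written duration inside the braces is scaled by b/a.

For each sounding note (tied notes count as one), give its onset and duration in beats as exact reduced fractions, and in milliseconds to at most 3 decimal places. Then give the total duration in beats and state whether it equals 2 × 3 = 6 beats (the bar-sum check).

1) 0.0ms=0b +865.385ms=3/2b
2) 865.385ms=3/2b +216.346ms=3/8b
3) 1081.731ms=15/8b +216.346ms=3/8b
4) 1298.077ms=9/4b +432.692ms=3/4b
5) 1730.769ms=3b +123.626ms=3/14b
6) 1854.396ms=45/14b +123.626ms=3/14b
7) 1978.022ms=24/7b +123.626ms=3/14b
8) 2101.648ms=51/14b +123.626ms=3/14b
9) 2225.275ms=27/7b +123.626ms=3/14b
10) 2348.901ms=57/14b +123.626ms=3/14b
11) 2472.527ms=30/7b +123.626ms=3/14b
12) 2596.154ms=9/2b +865.385ms=3/2b
Σ=6b of 6 (104bpm 3/4) — PASS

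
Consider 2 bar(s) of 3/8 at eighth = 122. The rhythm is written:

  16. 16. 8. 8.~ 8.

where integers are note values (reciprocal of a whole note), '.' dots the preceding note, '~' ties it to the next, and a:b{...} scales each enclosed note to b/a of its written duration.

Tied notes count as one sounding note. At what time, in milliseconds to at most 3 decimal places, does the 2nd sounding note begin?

note 2 onset = 3/4b = 368.852ms

1. 0.0ms @ 0 + 368.852ms (3/4)
2. 368.852ms @ 3/4 + 368.852ms (3/4)
3. 737.705ms @ 3/2 + 737.705ms (3/2)
4. 1475.41ms @ 3 + 1475.41ms (3)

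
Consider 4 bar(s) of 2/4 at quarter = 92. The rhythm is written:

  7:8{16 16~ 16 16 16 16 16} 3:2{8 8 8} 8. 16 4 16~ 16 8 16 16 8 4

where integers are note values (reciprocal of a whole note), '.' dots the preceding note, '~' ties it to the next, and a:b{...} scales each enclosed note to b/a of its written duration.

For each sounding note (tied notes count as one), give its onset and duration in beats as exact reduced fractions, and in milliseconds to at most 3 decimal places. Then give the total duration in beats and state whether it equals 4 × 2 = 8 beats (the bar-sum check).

1) 0.0ms=0b +186.335ms=2/7b
2) 186.335ms=2/7b +372.671ms=4/7b
3) 559.006ms=6/7b +186.335ms=2/7b
4) 745.342ms=8/7b +186.335ms=2/7b
5) 931.677ms=10/7b +186.335ms=2/7b
6) 1118.012ms=12/7b +186.335ms=2/7b
7) 1304.348ms=2b +217.391ms=1/3b
8) 1521.739ms=7/3b +217.391ms=1/3b
9) 1739.13ms=8/3b +217.391ms=1/3b
10) 1956.522ms=3b +489.13ms=3/4b
11) 2445.652ms=15/4b +163.043ms=1/4b
12) 2608.696ms=4b +652.174ms=1b
13) 3260.87ms=5b +326.087ms=1/2b
14) 3586.957ms=11/2b +326.087ms=1/2b
15) 3913.043ms=6b +163.043ms=1/4b
16) 4076.087ms=25/4b +163.043ms=1/4b
17) 4239.13ms=13/2b +326.087ms=1/2b
18) 4565.217ms=7b +652.174ms=1b
Σ=8b of 8 (92bpm 2/4) — PASS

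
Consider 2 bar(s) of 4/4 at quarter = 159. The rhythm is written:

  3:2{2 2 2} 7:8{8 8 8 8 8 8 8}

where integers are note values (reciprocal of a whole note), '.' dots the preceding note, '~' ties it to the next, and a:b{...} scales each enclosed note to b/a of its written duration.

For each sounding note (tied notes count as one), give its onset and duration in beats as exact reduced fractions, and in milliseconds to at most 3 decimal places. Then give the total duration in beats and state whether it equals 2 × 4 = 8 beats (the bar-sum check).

1) 0.0ms=0b +503.145ms=4/3b
2) 503.145ms=4/3b +503.145ms=4/3b
3) 1006.289ms=8/3b +503.145ms=4/3b
4) 1509.434ms=4b +215.633ms=4/7b
5) 1725.067ms=32/7b +215.633ms=4/7b
6) 1940.701ms=36/7b +215.633ms=4/7b
7) 2156.334ms=40/7b +215.633ms=4/7b
8) 2371.968ms=44/7b +215.633ms=4/7b
9) 2587.601ms=48/7b +215.633ms=4/7b
10) 2803.235ms=52/7b +215.633ms=4/7b
Σ=8b of 8 (159bpm 4/4) — PASS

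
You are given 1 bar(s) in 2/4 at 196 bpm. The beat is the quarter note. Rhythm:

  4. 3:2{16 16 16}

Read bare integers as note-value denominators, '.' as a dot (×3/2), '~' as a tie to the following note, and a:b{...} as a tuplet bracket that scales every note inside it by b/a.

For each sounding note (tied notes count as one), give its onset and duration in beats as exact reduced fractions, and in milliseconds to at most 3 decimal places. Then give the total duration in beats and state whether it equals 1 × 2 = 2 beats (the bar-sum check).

1) 0.0ms=0b +459.184ms=3/2b
2) 459.184ms=3/2b +51.02ms=1/6b
3) 510.204ms=5/3b +51.02ms=1/6b
4) 561.224ms=11/6b +51.02ms=1/6b
Σ=2b of 2 (196bpm 2/4) — PASS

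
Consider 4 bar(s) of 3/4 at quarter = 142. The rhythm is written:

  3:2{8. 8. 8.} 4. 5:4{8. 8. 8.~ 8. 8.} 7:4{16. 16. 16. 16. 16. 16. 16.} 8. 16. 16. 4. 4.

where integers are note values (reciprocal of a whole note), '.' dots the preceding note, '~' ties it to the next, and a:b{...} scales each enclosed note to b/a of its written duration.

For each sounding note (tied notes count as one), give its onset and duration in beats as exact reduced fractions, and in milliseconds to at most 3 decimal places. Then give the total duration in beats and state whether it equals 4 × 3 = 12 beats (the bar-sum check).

1) 0.0ms=0b +211.268ms=1/2b
2) 211.268ms=1/2b +211.268ms=1/2b
3) 422.535ms=1b +211.268ms=1/2b
4) 633.803ms=3/2b +633.803ms=3/2b
5) 1267.606ms=3b +253.521ms=3/5b
6) 1521.127ms=18/5b +253.521ms=3/5b
7) 1774.648ms=21/5b +507.042ms=6/5b
8) 2281.69ms=27/5b +253.521ms=3/5b
9) 2535.211ms=6b +90.543ms=3/14b
10) 2625.755ms=87/14b +90.543ms=3/14b
11) 2716.298ms=45/7b +90.543ms=3/14b
12) 2806.841ms=93/14b +90.543ms=3/14b
13) 2897.384ms=48/7b +90.543ms=3/14b
14) 2987.928ms=99/14b +90.543ms=3/14b
15) 3078.471ms=51/7b +90.543ms=3/14b
16) 3169.014ms=15/2b +316.901ms=3/4b
17) 3485.915ms=33/4b +158.451ms=3/8b
18) 3644.366ms=69/8b +158.451ms=3/8b
19) 3802.817ms=9b +633.803ms=3/2b
20) 4436.62ms=21/2b +633.803ms=3/2b
Σ=12b of 12 (142bpm 3/4) — PASS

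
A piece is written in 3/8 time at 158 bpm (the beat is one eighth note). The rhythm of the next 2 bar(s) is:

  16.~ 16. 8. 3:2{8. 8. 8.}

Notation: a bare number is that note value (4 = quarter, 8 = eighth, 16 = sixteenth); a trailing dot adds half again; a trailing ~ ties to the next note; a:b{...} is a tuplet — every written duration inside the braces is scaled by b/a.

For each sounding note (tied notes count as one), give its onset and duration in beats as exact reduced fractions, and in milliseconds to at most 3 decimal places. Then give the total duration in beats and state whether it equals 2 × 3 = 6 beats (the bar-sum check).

1) 0.0ms=0b +569.62ms=3/2b
2) 569.62ms=3/2b +569.62ms=3/2b
3) 1139.241ms=3b +379.747ms=1b
4) 1518.987ms=4b +379.747ms=1b
5) 1898.734ms=5b +379.747ms=1b
Σ=6b of 6 (158bpm 3/8) — PASS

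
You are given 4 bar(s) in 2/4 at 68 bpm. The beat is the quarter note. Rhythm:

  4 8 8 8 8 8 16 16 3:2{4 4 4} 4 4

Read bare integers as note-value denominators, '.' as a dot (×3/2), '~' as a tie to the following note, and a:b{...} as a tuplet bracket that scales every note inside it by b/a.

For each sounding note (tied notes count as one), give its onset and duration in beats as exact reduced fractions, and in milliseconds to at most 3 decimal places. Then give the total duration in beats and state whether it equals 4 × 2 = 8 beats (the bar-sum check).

1) 0.0ms=0b +882.353ms=1b
2) 882.353ms=1b +441.176ms=1/2b
3) 1323.529ms=3/2b +441.176ms=1/2b
4) 1764.706ms=2b +441.176ms=1/2b
5) 2205.882ms=5/2b +441.176ms=1/2b
6) 2647.059ms=3b +441.176ms=1/2b
7) 3088.235ms=7/2b +220.588ms=1/4b
8) 3308.824ms=15/4b +220.588ms=1/4b
9) 3529.412ms=4b +588.235ms=2/3b
10) 4117.647ms=14/3b +588.235ms=2/3b
11) 4705.882ms=16/3b +588.235ms=2/3b
12) 5294.118ms=6b +882.353ms=1b
13) 6176.471ms=7b +882.353ms=1b
Σ=8b of 8 (68bpm 2/4) — PASS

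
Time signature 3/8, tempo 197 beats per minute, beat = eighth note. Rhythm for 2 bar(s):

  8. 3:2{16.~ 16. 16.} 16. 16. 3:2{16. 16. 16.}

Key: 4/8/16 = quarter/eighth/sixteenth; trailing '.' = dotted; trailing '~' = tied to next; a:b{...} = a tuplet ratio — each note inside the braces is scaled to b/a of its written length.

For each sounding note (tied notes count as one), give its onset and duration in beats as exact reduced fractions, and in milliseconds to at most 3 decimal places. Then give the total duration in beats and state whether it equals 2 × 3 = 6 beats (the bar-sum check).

1) 0.0ms=0b +456.853ms=3/2b
2) 456.853ms=3/2b +304.569ms=1b
3) 761.421ms=5/2b +152.284ms=1/2b
4) 913.706ms=3b +228.426ms=3/4b
5) 1142.132ms=15/4b +228.426ms=3/4b
6) 1370.558ms=9/2b +152.284ms=1/2b
7) 1522.843ms=5b +152.284ms=1/2b
8) 1675.127ms=11/2b +152.284ms=1/2b
Σ=6b of 6 (197bpm 3/8) — PASS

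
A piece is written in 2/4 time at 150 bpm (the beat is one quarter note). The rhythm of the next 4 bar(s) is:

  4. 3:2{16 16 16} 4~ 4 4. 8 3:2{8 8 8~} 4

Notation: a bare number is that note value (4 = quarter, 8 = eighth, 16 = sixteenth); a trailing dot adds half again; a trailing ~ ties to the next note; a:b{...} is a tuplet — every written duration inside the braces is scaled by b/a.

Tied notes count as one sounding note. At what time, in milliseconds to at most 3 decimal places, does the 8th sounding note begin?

note 8 onset = 6b = 2400.0ms

1. 0.0ms @ 0 + 600.0ms (3/2)
2. 600.0ms @ 3/2 + 66.667ms (1/6)
3. 666.667ms @ 5/3 + 66.667ms (1/6)
4. 733.333ms @ 11/6 + 66.667ms (1/6)
5. 800.0ms @ 2 + 800.0ms (2)
6. 1600.0ms @ 4 + 600.0ms (3/2)
7. 2200.0ms @ 11/2 + 200.0ms (1/2)
8. 2400.0ms @ 6 + 133.333ms (1/3)
9. 2533.333ms @ 19/3 + 133.333ms (1/3)
10. 2666.667ms @ 20/3 + 533.333ms (4/3)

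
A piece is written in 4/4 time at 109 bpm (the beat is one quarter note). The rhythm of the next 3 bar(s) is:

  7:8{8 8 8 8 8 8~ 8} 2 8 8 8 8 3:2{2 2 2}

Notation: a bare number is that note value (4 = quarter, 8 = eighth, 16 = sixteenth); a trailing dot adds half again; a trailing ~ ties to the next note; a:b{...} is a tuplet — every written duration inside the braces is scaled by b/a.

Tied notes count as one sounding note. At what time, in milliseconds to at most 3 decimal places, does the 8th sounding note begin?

1. 0.0ms @ 0 + 314.548ms (4/7)
2. 314.548ms @ 4/7 + 314.548ms (4/7)
3. 629.096ms @ 8/7 + 314.548ms (4/7)
4. 943.644ms @ 12/7 + 314.548ms (4/7)
5. 1258.191ms @ 16/7 + 314.548ms (4/7)
6. 1572.739ms @ 20/7 + 629.096ms (8/7)
7. 2201.835ms @ 4 + 1100.917ms (2)
8. 3302.752ms @ 6 + 275.229ms (1/2)
9. 3577.982ms @ 13/2 + 275.229ms (1/2)
10. 3853.211ms @ 7 + 275.229ms (1/2)
11. 4128.44ms @ 15/2 + 275.229ms (1/2)
12. 4403.67ms @ 8 + 733.945ms (4/3)
13. 5137.615ms @ 28/3 + 733.945ms (4/3)
14. 5871.56ms @ 32/3 + 733.945ms (4/3)

note 8 onset = 6b = 3302.752ms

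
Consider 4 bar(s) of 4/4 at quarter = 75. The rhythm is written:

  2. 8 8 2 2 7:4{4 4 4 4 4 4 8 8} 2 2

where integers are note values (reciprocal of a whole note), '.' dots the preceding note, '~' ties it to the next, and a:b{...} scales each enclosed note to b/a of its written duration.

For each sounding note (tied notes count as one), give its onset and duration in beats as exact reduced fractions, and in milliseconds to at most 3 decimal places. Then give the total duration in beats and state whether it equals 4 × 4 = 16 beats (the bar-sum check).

1) 0.0ms=0b +2400.0ms=3b
2) 2400.0ms=3b +400.0ms=1/2b
3) 2800.0ms=7/2b +400.0ms=1/2b
4) 3200.0ms=4b +1600.0ms=2b
5) 4800.0ms=6b +1600.0ms=2b
6) 6400.0ms=8b +457.143ms=4/7b
7) 6857.143ms=60/7b +457.143ms=4/7b
8) 7314.286ms=64/7b +457.143ms=4/7b
9) 7771.429ms=68/7b +457.143ms=4/7b
10) 8228.571ms=72/7b +457.143ms=4/7b
11) 8685.714ms=76/7b +457.143ms=4/7b
12) 9142.857ms=80/7b +228.571ms=2/7b
13) 9371.429ms=82/7b +228.571ms=2/7b
14) 9600.0ms=12b +1600.0ms=2b
15) 11200.0ms=14b +1600.0ms=2b
Σ=16b of 16 (75bpm 4/4) — PASS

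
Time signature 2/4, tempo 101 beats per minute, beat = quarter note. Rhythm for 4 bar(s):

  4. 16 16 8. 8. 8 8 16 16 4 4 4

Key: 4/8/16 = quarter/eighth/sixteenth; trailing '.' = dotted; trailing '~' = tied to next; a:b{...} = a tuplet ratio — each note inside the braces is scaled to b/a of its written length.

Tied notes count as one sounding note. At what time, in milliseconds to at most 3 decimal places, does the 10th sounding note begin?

note 10 onset = 5b = 2970.297ms

1. 0.0ms @ 0 + 891.089ms (3/2)
2. 891.089ms @ 3/2 + 148.515ms (1/4)
3. 1039.604ms @ 7/4 + 148.515ms (1/4)
4. 1188.119ms @ 2 + 445.545ms (3/4)
5. 1633.663ms @ 11/4 + 445.545ms (3/4)
6. 2079.208ms @ 7/2 + 297.03ms (1/2)
7. 2376.238ms @ 4 + 297.03ms (1/2)
8. 2673.267ms @ 9/2 + 148.515ms (1/4)
9. 2821.782ms @ 19/4 + 148.515ms (1/4)
10. 2970.297ms @ 5 + 594.059ms (1)
11. 3564.356ms @ 6 + 594.059ms (1)
12. 4158.416ms @ 7 + 594.059ms (1)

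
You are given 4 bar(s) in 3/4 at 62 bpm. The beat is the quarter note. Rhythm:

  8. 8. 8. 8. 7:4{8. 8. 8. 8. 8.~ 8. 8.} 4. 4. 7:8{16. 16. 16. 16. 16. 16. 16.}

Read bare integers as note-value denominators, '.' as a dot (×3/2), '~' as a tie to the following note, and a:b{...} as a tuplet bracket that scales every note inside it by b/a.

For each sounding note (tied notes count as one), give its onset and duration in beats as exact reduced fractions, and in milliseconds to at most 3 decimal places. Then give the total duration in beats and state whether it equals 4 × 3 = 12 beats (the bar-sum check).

1) 0.0ms=0b +725.806ms=3/4b
2) 725.806ms=3/4b +725.806ms=3/4b
3) 1451.613ms=3/2b +725.806ms=3/4b
4) 2177.419ms=9/4b +725.806ms=3/4b
5) 2903.226ms=3b +414.747ms=3/7b
6) 3317.972ms=24/7b +414.747ms=3/7b
7) 3732.719ms=27/7b +414.747ms=3/7b
8) 4147.465ms=30/7b +414.747ms=3/7b
9) 4562.212ms=33/7b +829.493ms=6/7b
10) 5391.705ms=39/7b +414.747ms=3/7b
11) 5806.452ms=6b +1451.613ms=3/2b
12) 7258.065ms=15/2b +1451.613ms=3/2b
13) 8709.677ms=9b +414.747ms=3/7b
14) 9124.424ms=66/7b +414.747ms=3/7b
15) 9539.171ms=69/7b +414.747ms=3/7b
16) 9953.917ms=72/7b +414.747ms=3/7b
17) 10368.664ms=75/7b +414.747ms=3/7b
18) 10783.41ms=78/7b +414.747ms=3/7b
19) 11198.157ms=81/7b +414.747ms=3/7b
Σ=12b of 12 (62bpm 3/4) — PASS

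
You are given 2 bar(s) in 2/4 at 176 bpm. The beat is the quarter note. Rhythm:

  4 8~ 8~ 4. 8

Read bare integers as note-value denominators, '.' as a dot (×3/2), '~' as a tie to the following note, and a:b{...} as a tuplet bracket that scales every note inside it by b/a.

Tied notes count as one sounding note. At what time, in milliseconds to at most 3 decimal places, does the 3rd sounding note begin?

note 3 onset = 7/2b = 1193.182ms

1. 0.0ms @ 0 + 340.909ms (1)
2. 340.909ms @ 1 + 852.273ms (5/2)
3. 1193.182ms @ 7/2 + 170.455ms (1/2)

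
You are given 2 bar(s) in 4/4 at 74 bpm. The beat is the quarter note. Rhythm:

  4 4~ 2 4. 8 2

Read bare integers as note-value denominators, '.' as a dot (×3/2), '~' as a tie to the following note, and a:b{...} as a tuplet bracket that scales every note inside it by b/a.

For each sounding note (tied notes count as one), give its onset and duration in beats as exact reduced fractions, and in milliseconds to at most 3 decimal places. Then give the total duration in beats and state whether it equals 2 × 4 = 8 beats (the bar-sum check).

1) 0.0ms=0b +810.811ms=1b
2) 810.811ms=1b +2432.432ms=3b
3) 3243.243ms=4b +1216.216ms=3/2b
4) 4459.459ms=11/2b +405.405ms=1/2b
5) 4864.865ms=6b +1621.622ms=2b
Σ=8b of 8 (74bpm 4/4) — PASS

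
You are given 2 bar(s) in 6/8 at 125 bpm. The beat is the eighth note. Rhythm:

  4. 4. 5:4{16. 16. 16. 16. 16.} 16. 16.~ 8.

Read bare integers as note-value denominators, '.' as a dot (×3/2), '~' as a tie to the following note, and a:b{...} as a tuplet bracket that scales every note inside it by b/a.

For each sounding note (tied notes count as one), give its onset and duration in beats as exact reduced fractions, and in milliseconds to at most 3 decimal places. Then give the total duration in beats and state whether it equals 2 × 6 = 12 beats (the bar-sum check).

1) 0.0ms=0b +1440.0ms=3b
2) 1440.0ms=3b +1440.0ms=3b
3) 2880.0ms=6b +288.0ms=3/5b
4) 3168.0ms=33/5b +288.0ms=3/5b
5) 3456.0ms=36/5b +288.0ms=3/5b
6) 3744.0ms=39/5b +288.0ms=3/5b
7) 4032.0ms=42/5b +288.0ms=3/5b
8) 4320.0ms=9b +360.0ms=3/4b
9) 4680.0ms=39/4b +1080.0ms=9/4b
Σ=12b of 12 (125bpm 6/8) — PASS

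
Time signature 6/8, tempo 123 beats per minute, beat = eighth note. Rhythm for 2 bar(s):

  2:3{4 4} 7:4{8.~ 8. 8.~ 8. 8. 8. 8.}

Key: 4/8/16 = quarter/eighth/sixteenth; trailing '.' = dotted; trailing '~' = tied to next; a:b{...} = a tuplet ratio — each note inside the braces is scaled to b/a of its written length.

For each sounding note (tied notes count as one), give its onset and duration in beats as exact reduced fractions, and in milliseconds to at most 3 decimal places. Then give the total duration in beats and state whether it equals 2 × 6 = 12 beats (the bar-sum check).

1) 0.0ms=0b +1463.415ms=3b
2) 1463.415ms=3b +1463.415ms=3b
3) 2926.829ms=6b +836.237ms=12/7b
4) 3763.066ms=54/7b +836.237ms=12/7b
5) 4599.303ms=66/7b +418.118ms=6/7b
6) 5017.422ms=72/7b +418.118ms=6/7b
7) 5435.54ms=78/7b +418.118ms=6/7b
Σ=12b of 12 (123bpm 6/8) — PASS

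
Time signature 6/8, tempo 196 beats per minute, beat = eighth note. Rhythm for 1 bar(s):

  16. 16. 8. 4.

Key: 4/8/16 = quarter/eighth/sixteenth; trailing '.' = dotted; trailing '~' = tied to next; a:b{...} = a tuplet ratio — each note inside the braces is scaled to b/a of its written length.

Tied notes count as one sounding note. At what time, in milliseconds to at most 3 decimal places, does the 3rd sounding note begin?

note 3 onset = 3/2b = 459.184ms

1. 0.0ms @ 0 + 229.592ms (3/4)
2. 229.592ms @ 3/4 + 229.592ms (3/4)
3. 459.184ms @ 3/2 + 459.184ms (3/2)
4. 918.367ms @ 3 + 918.367ms (3)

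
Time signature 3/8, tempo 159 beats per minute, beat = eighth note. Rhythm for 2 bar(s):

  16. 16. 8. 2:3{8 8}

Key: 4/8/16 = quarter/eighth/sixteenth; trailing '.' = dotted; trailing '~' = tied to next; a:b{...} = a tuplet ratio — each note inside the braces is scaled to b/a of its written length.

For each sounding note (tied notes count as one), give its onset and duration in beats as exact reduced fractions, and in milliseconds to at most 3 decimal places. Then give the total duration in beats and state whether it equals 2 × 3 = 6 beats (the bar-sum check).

1) 0.0ms=0b +283.019ms=3/4b
2) 283.019ms=3/4b +283.019ms=3/4b
3) 566.038ms=3/2b +566.038ms=3/2b
4) 1132.075ms=3b +566.038ms=3/2b
5) 1698.113ms=9/2b +566.038ms=3/2b
Σ=6b of 6 (159bpm 3/8) — PASS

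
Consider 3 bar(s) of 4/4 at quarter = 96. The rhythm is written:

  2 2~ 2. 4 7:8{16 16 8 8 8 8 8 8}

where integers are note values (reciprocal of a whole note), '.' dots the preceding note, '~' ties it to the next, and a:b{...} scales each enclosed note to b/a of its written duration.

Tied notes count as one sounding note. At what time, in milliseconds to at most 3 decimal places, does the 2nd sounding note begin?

note 2 onset = 2b = 1250.0ms

1. 0.0ms @ 0 + 1250.0ms (2)
2. 1250.0ms @ 2 + 3125.0ms (5)
3. 4375.0ms @ 7 + 625.0ms (1)
4. 5000.0ms @ 8 + 178.571ms (2/7)
5. 5178.571ms @ 58/7 + 178.571ms (2/7)
6. 5357.143ms @ 60/7 + 357.143ms (4/7)
7. 5714.286ms @ 64/7 + 357.143ms (4/7)
8. 6071.429ms @ 68/7 + 357.143ms (4/7)
9. 6428.571ms @ 72/7 + 357.143ms (4/7)
10. 6785.714ms @ 76/7 + 357.143ms (4/7)
11. 7142.857ms @ 80/7 + 357.143ms (4/7)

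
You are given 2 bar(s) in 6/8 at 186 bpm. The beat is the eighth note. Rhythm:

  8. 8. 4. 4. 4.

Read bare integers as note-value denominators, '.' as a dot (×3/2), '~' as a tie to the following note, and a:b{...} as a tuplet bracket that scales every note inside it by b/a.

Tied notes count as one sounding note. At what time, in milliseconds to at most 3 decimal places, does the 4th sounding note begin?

1. 0.0ms @ 0 + 483.871ms (3/2)
2. 483.871ms @ 3/2 + 483.871ms (3/2)
3. 967.742ms @ 3 + 967.742ms (3)
4. 1935.484ms @ 6 + 967.742ms (3)
5. 2903.226ms @ 9 + 967.742ms (3)

note 4 onset = 6b = 1935.484ms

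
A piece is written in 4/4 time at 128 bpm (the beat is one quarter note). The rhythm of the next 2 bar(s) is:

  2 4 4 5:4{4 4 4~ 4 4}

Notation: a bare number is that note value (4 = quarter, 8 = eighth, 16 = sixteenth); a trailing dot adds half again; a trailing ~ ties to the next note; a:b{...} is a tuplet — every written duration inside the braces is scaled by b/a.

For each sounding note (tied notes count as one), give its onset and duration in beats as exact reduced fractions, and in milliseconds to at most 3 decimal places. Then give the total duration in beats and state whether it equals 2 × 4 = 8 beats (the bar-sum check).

1) 0.0ms=0b +937.5ms=2b
2) 937.5ms=2b +468.75ms=1b
3) 1406.25ms=3b +468.75ms=1b
4) 1875.0ms=4b +375.0ms=4/5b
5) 2250.0ms=24/5b +375.0ms=4/5b
6) 2625.0ms=28/5b +750.0ms=8/5b
7) 3375.0ms=36/5b +375.0ms=4/5b
Σ=8b of 8 (128bpm 4/4) — PASS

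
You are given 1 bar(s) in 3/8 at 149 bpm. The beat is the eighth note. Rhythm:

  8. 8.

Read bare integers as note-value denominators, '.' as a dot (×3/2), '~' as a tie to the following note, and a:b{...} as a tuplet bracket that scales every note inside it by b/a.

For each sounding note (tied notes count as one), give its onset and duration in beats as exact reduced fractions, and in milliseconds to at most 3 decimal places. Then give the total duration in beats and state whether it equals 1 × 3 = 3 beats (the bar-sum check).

1) 0.0ms=0b +604.027ms=3/2b
2) 604.027ms=3/2b +604.027ms=3/2b
Σ=3b of 3 (149bpm 3/8) — PASS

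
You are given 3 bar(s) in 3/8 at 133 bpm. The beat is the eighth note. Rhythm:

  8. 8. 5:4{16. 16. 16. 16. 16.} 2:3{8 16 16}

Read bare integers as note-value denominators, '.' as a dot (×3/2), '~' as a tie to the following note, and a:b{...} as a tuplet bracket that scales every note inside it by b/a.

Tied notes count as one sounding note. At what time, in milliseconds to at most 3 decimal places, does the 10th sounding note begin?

1. 0.0ms @ 0 + 676.692ms (3/2)
2. 676.692ms @ 3/2 + 676.692ms (3/2)
3. 1353.383ms @ 3 + 270.677ms (3/5)
4. 1624.06ms @ 18/5 + 270.677ms (3/5)
5. 1894.737ms @ 21/5 + 270.677ms (3/5)
6. 2165.414ms @ 24/5 + 270.677ms (3/5)
7. 2436.09ms @ 27/5 + 270.677ms (3/5)
8. 2706.767ms @ 6 + 676.692ms (3/2)
9. 3383.459ms @ 15/2 + 338.346ms (3/4)
10. 3721.805ms @ 33/4 + 338.346ms (3/4)

note 10 onset = 33/4b = 3721.805ms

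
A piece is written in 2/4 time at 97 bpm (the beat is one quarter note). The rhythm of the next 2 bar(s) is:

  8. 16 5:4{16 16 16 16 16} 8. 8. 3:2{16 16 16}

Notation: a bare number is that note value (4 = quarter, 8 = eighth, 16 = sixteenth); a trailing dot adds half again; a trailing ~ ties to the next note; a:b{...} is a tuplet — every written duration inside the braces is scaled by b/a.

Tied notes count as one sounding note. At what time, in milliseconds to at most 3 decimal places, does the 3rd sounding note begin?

1. 0.0ms @ 0 + 463.918ms (3/4)
2. 463.918ms @ 3/4 + 154.639ms (1/4)
3. 618.557ms @ 1 + 123.711ms (1/5)
4. 742.268ms @ 6/5 + 123.711ms (1/5)
5. 865.979ms @ 7/5 + 123.711ms (1/5)
6. 989.691ms @ 8/5 + 123.711ms (1/5)
7. 1113.402ms @ 9/5 + 123.711ms (1/5)
8. 1237.113ms @ 2 + 463.918ms (3/4)
9. 1701.031ms @ 11/4 + 463.918ms (3/4)
10. 2164.948ms @ 7/2 + 103.093ms (1/6)
11. 2268.041ms @ 11/3 + 103.093ms (1/6)
12. 2371.134ms @ 23/6 + 103.093ms (1/6)

note 3 onset = 1b = 618.557ms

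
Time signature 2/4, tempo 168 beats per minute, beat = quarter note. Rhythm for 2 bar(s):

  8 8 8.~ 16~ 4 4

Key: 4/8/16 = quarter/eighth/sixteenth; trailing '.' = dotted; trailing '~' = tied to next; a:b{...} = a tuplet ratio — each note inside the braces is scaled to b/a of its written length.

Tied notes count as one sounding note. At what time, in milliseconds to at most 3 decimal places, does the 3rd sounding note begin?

note 3 onset = 1b = 357.143ms

1. 0.0ms @ 0 + 178.571ms (1/2)
2. 178.571ms @ 1/2 + 178.571ms (1/2)
3. 357.143ms @ 1 + 714.286ms (2)
4. 1071.429ms @ 3 + 357.143ms (1)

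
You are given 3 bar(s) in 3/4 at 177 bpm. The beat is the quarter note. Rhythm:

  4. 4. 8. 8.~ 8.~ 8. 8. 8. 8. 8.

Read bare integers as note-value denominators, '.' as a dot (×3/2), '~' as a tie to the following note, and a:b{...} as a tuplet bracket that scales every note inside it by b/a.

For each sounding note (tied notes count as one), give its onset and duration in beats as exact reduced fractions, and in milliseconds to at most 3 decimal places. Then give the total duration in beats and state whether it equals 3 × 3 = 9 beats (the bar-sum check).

1) 0.0ms=0b +508.475ms=3/2b
2) 508.475ms=3/2b +508.475ms=3/2b
3) 1016.949ms=3b +254.237ms=3/4b
4) 1271.186ms=15/4b +762.712ms=9/4b
5) 2033.898ms=6b +254.237ms=3/4b
6) 2288.136ms=27/4b +254.237ms=3/4b
7) 2542.373ms=15/2b +254.237ms=3/4b
8) 2796.61ms=33/4b +254.237ms=3/4b
Σ=9b of 9 (177bpm 3/4) — PASS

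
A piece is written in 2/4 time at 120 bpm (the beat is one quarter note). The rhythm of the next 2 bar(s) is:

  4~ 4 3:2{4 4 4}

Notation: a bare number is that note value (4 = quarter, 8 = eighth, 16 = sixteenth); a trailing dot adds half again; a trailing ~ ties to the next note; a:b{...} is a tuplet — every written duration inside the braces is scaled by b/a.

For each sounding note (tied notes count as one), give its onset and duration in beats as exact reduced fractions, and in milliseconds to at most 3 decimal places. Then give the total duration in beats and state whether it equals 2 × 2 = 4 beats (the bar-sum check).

1) 0.0ms=0b +1000.0ms=2b
2) 1000.0ms=2b +333.333ms=2/3b
3) 1333.333ms=8/3b +333.333ms=2/3b
4) 1666.667ms=10/3b +333.333ms=2/3b
Σ=4b of 4 (120bpm 2/4) — PASS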